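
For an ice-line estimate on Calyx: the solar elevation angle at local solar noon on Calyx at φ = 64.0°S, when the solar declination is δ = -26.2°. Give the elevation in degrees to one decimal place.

At local noon the hour angle is zero, so the zenith angle equals |φ − δ| = |-64.0° − (-26.200°)| = 37.800°.
Elevation = 90° − 37.800° = 52.2°.

52.2°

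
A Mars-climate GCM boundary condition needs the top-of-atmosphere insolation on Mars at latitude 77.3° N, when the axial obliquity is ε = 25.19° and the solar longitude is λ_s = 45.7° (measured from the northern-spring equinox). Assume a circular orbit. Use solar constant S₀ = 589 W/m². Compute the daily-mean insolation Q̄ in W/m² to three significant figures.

Solar declination: sin δ = sin ε · sin λ_s = sin 25.19° × sin 45.7° = 0.30461, so δ = +17.735°.
cos H₀ = −tan(+77.3°) tan(+17.735°) = -1.4191 ≤ −1 ⇒ polar day, H₀ = π.
Bracket: H₀ sin φ sin δ + cos φ cos δ sin H₀ = 3.1416×0.97553×0.30461 + 0.21985×0.95248×0.00000 = 0.933546 + 0.000000 = 0.933546.
Q̄ = (S₀/π) × [bracket] = (589/π) × 0.933546 = 175.0 W/m².

Q̄ ≈ 175 W/m²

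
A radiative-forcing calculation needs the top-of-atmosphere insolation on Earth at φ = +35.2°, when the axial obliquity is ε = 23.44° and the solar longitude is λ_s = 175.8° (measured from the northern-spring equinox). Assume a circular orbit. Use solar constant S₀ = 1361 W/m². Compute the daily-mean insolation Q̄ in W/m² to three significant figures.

Q̄ ≈ 365 W/m²

Solar declination: sin δ = sin ε · sin λ_s = sin 23.44° × sin 175.8° = 0.02913, so δ = +1.669°.
cos H₀ = −tan(+35.2°) tan(+1.669°) = -0.0206, H₀ = 1.5914 rad.
Bracket: H₀ sin φ sin δ + cos φ cos δ sin H₀ = 1.5914×0.57643×0.02913 + 0.81714×0.99958×0.99979 = 0.026722 + 0.816625 = 0.843347.
Q̄ = (S₀/π) × [bracket] = (1361/π) × 0.843347 = 365.4 W/m².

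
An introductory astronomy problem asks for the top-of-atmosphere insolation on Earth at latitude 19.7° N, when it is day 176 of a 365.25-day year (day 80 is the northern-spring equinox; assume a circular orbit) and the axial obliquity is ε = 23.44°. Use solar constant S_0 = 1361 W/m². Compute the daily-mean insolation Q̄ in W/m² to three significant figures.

Solar longitude: L_s = 360° × (176 − 80)/365.25 = 94.620°.
sin δ = sin 23.44° × sin 94.620° = 0.39650, so δ = +23.359°.
cos h₀ = −tan(+19.7°) tan(+23.359°) = -0.1546, h₀ = 1.7261 rad.
Bracket: h₀ sin ϕ sin δ + cos ϕ cos δ sin h₀ = 1.7261×0.33710×0.39650 + 0.94147×0.91804×0.98797 = 0.230711 + 0.853910 = 1.084621.
Q̄ = (S_0/π) × [bracket] = (1361/π) × 1.084621 = 469.9 W/m².

Q̄ ≈ 470 W/m²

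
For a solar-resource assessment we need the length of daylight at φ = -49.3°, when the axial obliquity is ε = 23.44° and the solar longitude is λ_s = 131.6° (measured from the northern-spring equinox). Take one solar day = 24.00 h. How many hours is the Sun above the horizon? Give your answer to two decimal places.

Solar declination: sin δ = sin ε · sin λ_s = sin 23.44° × sin 131.6° = 0.29747, so δ = +17.305°.
cos H₀ = −tan φ · tan δ = −tan(-49.3°) × tan(+17.305°) = 0.3622, so H₀ = 1.2001 rad = 68.76°.
Daylight = 2H₀/(2π) × 24.00 h = (1.2001/π) × 24.00 = 9.17 h.

9.17 h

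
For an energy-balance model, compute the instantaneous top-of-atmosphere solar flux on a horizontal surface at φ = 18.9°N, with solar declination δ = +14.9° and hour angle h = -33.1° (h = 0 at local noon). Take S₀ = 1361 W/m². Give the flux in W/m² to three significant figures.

1.16e+03 W/m²

cos θ_z = sin φ sin δ + cos φ cos δ cos h = 0.083290 + 0.765905 = 0.849195.
Flux = S₀ · cos θ_z = 1361 × 0.849195 = 1156 W/m².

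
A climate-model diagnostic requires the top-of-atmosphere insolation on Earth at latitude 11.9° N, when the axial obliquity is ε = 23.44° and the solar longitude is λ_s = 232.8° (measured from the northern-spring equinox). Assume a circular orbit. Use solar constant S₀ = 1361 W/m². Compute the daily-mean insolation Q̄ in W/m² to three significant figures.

Solar declination: sin δ = sin ε · sin λ_s = sin 23.44° × sin 232.8° = -0.31685, so δ = -18.473°.
cos H₀ = −tan(+11.9°) tan(-18.473°) = 0.0704, H₀ = 1.5003 rad.
Bracket: H₀ sin φ sin δ + cos φ cos δ sin H₀ = 1.5003×0.20620×-0.31685 + 0.97851×0.94848×0.99752 = -0.098021 + 0.925795 = 0.827774.
Q̄ = (S₀/π) × [bracket] = (1361/π) × 0.827774 = 358.6 W/m².

Q̄ ≈ 359 W/m²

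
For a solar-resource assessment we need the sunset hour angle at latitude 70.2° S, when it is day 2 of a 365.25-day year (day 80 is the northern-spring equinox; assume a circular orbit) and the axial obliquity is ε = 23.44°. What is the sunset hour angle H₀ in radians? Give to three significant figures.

H₀ = 3.14 rad

Solar longitude: λ_s = 360° × (2 − 80)/365.25 = -76.879°, i.e. -76.879° + 360° = 283.121°.
sin δ = sin 23.44° × sin 283.121° = -0.38740, so δ = -22.793°.
Sunrise equation: cos H₀ = −tan φ · tan δ = -1.1672 ≤ −1, so the Sun never sets (polar day) and H₀ = π.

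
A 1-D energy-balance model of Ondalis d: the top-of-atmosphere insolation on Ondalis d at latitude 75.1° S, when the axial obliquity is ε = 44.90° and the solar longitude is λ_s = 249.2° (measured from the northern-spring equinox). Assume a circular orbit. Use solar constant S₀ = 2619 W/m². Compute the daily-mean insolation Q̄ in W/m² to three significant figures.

Solar declination: sin δ = sin ε · sin λ_s = sin 44.90° × sin 249.2° = -0.65987, so δ = -41.290°.
cos H₀ = −tan(-75.1°) tan(-41.290°) = -3.3005 ≤ −1 ⇒ polar day, H₀ = π.
Bracket: H₀ sin φ sin δ + cos φ cos δ sin H₀ = 3.1416×-0.96638×-0.65987 + 0.25713×0.75138×0.00000 = 2.003352 + 0.000000 = 2.003352.
Q̄ = (S₀/π) × [bracket] = (2619/π) × 2.003352 = 1670 W/m².

Q̄ ≈ 1.67e+03 W/m²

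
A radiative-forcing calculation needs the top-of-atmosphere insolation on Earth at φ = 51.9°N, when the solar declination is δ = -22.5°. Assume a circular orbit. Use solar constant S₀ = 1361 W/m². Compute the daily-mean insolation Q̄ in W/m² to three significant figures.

cos H₀ = −tan(+51.9°) tan(-22.500°) = 0.5283, H₀ = 1.0142 rad.
Bracket: H₀ sin φ sin δ + cos φ cos δ sin H₀ = 1.0142×0.78694×-0.38268 + 0.61704×0.92388×0.84908 = -0.305422 + 0.484036 = 0.178614.
Q̄ = (S₀/π) × [bracket] = (1361/π) × 0.178614 = 77.38 W/m².

Q̄ ≈ 77.4 W/m²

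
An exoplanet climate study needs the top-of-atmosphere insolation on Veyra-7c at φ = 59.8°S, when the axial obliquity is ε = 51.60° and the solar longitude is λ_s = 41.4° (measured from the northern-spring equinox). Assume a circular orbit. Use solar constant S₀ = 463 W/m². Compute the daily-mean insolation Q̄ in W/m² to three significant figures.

Solar declination: sin δ = sin ε · sin λ_s = sin 51.60° × sin 41.4° = 0.51827, so δ = +31.216°.
cos H₀ = −tan(-59.8°) tan(+31.216°) = 1.0412 ≥ 1 ⇒ polar night, H₀ = 0 and Q̄ = 0.

Q̄ ≈ 0.00 W/m²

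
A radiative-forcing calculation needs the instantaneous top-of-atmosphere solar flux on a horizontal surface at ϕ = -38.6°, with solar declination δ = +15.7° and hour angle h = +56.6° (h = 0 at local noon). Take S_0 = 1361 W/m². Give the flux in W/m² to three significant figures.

334 W/m²

cos θ_z = sin ϕ sin δ + cos ϕ cos δ cos h = -0.168822 + 0.414162 = 0.245340.
Flux = S_0 · cos θ_z = 1361 × 0.245340 = 333.9 W/m².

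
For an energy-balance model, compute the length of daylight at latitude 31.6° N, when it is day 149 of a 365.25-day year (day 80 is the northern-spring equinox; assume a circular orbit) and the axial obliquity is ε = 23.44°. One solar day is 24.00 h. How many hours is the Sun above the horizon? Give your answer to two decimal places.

13.88 h

Solar longitude: L_s = 360° × (149 − 80)/365.25 = 68.008°.
sin δ = sin 23.44° × sin 68.008° = 0.36884, so δ = +21.644°.
cos h₀ = −tan ϕ · tan δ = −tan(+31.6°) × tan(+21.644°) = -0.2441, so h₀ = 1.8174 rad = 104.13°.
Daylight = 2h₀/(2π) × 24.00 h = (1.8174/π) × 24.00 = 13.88 h.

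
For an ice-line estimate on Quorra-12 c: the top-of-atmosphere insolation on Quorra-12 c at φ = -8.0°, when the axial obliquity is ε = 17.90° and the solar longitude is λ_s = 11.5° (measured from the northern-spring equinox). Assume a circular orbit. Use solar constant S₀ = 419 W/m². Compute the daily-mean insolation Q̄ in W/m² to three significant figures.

Solar declination: sin δ = sin ε · sin λ_s = sin 17.90° × sin 11.5° = 0.06128, so δ = +3.513°.
cos H₀ = −tan(-8.0°) tan(+3.513°) = 0.0086, H₀ = 1.5622 rad.
Bracket: H₀ sin φ sin δ + cos φ cos δ sin H₀ = 1.5622×-0.13917×0.06128 + 0.99027×0.99812×0.99996 = -0.013323 + 0.988369 = 0.975046.
Q̄ = (S₀/π) × [bracket] = (419/π) × 0.975046 = 130.0 W/m².

Q̄ ≈ 130 W/m²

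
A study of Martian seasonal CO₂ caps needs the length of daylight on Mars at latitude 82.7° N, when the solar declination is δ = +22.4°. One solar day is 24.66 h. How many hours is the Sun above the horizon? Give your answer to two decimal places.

24.66 h

Sunrise equation: cos H₀ = −tan φ · tan δ = -3.2175 ≤ −1, so the Sun never sets (polar day) and H₀ = π.
Daylight = 2H₀/(2π) × 24.66 h = (3.1416/π) × 24.66 = 24.66 h.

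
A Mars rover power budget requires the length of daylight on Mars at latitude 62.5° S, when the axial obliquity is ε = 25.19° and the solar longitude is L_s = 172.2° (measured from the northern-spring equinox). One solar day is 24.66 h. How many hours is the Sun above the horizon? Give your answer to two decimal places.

11.46 h

Solar declination: sin δ = sin ε · sin L_s = sin 25.19° × sin 172.2° = 0.05776, so δ = +3.311°.
cos h₀ = −tan ϕ · tan δ = −tan(-62.5°) × tan(+3.311°) = 0.1111, so h₀ = 1.4594 rad = 83.62°.
Daylight = 2h₀/(2π) × 24.66 h = (1.4594/π) × 24.66 = 11.46 h.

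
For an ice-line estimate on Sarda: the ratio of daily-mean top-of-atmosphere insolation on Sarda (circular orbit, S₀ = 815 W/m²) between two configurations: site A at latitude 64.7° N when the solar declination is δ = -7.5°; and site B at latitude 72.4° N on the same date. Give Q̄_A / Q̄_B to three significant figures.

Q̄_A / Q̄_B ≈ 1.95

— Configuration A (φ=+64.7°):
cos H₀ = −tan(+64.7°) tan(-7.500°) = 0.2785, H₀ = 1.2886 rad.
Bracket: H₀ sin φ sin δ + cos φ cos δ sin H₀ = 1.2886×0.90408×-0.13053 + 0.42736×0.99144×0.96043 = -0.152067 + 0.406936 = 0.254869.
Q̄ = (S₀/π) × [bracket] = (815/π) × 0.254869 = 66.119 W/m².
— Configuration B (φ=+72.4°):
cos H₀ = −tan(+72.4°) tan(-7.500°) = 0.4150, H₀ = 1.1428 rad.
Bracket: H₀ sin φ sin δ + cos φ cos δ sin H₀ = 1.1428×0.95319×-0.13053 + 0.30237×0.99144×0.90981 = -0.142187 + 0.272744 = 0.130557.
Q̄ = (S₀/π) × [bracket] = (815/π) × 0.130557 = 33.869 W/m².
Ratio Q̄_A / Q̄_B = 66.119 / 33.869 = 1.952.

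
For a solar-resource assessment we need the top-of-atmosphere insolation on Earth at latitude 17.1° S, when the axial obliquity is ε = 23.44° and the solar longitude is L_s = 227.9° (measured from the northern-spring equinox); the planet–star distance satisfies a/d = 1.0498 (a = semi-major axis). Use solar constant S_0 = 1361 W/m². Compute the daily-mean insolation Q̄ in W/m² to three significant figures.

Q̄ ≈ 503 W/m²

Solar declination: sin δ = sin ε · sin L_s = sin 23.44° × sin 227.9° = -0.29515, so δ = -17.166°.
cos h₀ = −tan(-17.1°) tan(-17.166°) = -0.0950, h₀ = 1.6660 rad.
Bracket: h₀ sin ϕ sin δ + cos ϕ cos δ sin h₀ = 1.6660×-0.29404×-0.29515 + 0.95579×0.95545×0.99547 = 0.144585 + 0.909073 = 1.053658.
Inverse-square distance factor (a/d)² = 1.0498² = 1.102080.
Q̄ = (S_0/π) × 1.102080 × [bracket] = (1361/π) × 1.102080 × 1.053658 = 503.1 W/m².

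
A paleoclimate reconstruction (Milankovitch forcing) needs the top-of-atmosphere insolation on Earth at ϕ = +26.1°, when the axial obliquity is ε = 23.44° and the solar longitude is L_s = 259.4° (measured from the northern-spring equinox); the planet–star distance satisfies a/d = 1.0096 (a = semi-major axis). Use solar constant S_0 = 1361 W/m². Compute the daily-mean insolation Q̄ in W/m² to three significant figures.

Q̄ ≈ 254 W/m²

Solar declination: sin δ = sin ε · sin L_s = sin 23.44° × sin 259.4° = -0.39100, so δ = -23.017°.
cos h₀ = −tan(+26.1°) tan(-23.017°) = 0.2081, h₀ = 1.3611 rad.
Bracket: h₀ sin ϕ sin δ + cos ϕ cos δ sin h₀ = 1.3611×0.43994×-0.39100 + 0.89803×0.92039×0.97810 = -0.234132 + 0.808437 = 0.574305.
Inverse-square distance factor (a/d)² = 1.0096² = 1.019292.
Q̄ = (S_0/π) × 1.019292 × [bracket] = (1361/π) × 1.019292 × 0.574305 = 253.6 W/m².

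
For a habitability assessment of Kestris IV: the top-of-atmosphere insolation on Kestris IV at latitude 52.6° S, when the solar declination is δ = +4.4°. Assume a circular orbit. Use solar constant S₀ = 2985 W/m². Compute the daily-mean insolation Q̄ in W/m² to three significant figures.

cos H₀ = −tan(-52.6°) tan(+4.400°) = 0.1006, H₀ = 1.4700 rad.
Bracket: H₀ sin φ sin δ + cos φ cos δ sin H₀ = 1.4700×-0.79441×0.07672 + 0.60738×0.99705×0.99492 = -0.089592 + 0.602512 = 0.512920.
Q̄ = (S₀/π) × [bracket] = (2985/π) × 0.512920 = 487.4 W/m².

Q̄ ≈ 487 W/m²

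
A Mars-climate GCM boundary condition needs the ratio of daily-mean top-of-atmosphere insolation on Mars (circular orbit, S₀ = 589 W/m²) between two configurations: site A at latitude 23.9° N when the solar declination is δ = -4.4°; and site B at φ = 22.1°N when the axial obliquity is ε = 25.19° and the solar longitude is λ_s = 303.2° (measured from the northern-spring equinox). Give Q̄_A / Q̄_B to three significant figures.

Q̄_A / Q̄_B ≈ 1.30

— Configuration A (φ=+23.9°):
cos H₀ = −tan(+23.9°) tan(-4.400°) = 0.0341, H₀ = 1.5367 rad.
Bracket: H₀ sin φ sin δ + cos φ cos δ sin H₀ = 1.5367×0.40514×-0.07672 + 0.91425×0.99705×0.99942 = -0.047764 + 0.911024 = 0.863260.
Q̄ = (S₀/π) × [bracket] = (589/π) × 0.863260 = 161.85 W/m².
— Configuration B (φ=+22.1°):
Solar declination: sin δ = sin ε · sin λ_s = sin 25.19° × sin 303.2° = -0.35614, so δ = -20.864°.
cos H₀ = −tan(+22.1°) tan(-20.864°) = 0.1548, H₀ = 1.4154 rad.
Bracket: H₀ sin φ sin δ + cos φ cos δ sin H₀ = 1.4154×0.37622×-0.35614 + 0.92653×0.93443×0.98795 = -0.189645 + 0.855345 = 0.665700.
Q̄ = (S₀/π) × [bracket] = (589/π) × 0.665700 = 124.81 W/m².
Ratio Q̄_A / Q̄_B = 161.85 / 124.81 = 1.297.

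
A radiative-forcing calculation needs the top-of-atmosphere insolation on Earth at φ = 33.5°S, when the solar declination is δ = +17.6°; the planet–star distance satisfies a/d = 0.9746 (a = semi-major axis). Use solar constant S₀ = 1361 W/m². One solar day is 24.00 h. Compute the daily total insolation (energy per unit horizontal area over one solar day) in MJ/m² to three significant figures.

cos H₀ = −tan(-33.5°) tan(+17.600°) = 0.2100, H₀ = 1.3593 rad.
Bracket: H₀ sin φ sin δ + cos φ cos δ sin H₀ = 1.3593×-0.55194×0.30237 + 0.83389×0.95319×0.97771 = -0.226854 + 0.777138 = 0.550284.
Inverse-square distance factor (a/d)² = 0.9746² = 0.949845.
Q̄ = (S₀/π) × 0.949845 × [bracket] = (1361/π) × 0.949845 × 0.550284 = 226.44 W/m².
Daily total = Q̄ × 24.00 h × 3600 s/h = 226.44 × 24.00 × 3600 / 10⁶ = 19.56 MJ/m².

19.6 MJ/m²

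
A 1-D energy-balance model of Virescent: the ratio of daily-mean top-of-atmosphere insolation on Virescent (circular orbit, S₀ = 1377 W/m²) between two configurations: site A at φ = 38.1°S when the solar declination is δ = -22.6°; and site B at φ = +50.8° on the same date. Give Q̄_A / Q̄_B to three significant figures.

— Configuration A (φ=-38.1°):
cos H₀ = −tan(-38.1°) tan(-22.600°) = -0.3264, H₀ = 1.9033 rad.
Bracket: H₀ sin φ sin δ + cos φ cos δ sin H₀ = 1.9033×-0.61704×-0.38430 + 0.78694×0.92321×0.94524 = 0.451327 + 0.686727 = 1.138054.
Q̄ = (S₀/π) × [bracket] = (1377/π) × 1.138054 = 498.82 W/m².
— Configuration B (φ=+50.8°):
cos H₀ = −tan(+50.8°) tan(-22.600°) = 0.5104, H₀ = 1.0352 rad.
Bracket: H₀ sin φ sin δ + cos φ cos δ sin H₀ = 1.0352×0.77494×-0.38430 + 0.63203×0.92321×0.85995 = -0.308292 + 0.501778 = 0.193486.
Q̄ = (S₀/π) × [bracket] = (1377/π) × 0.193486 = 84.807 W/m².
Ratio Q̄_A / Q̄_B = 498.82 / 84.807 = 5.882.

Q̄_A / Q̄_B ≈ 5.88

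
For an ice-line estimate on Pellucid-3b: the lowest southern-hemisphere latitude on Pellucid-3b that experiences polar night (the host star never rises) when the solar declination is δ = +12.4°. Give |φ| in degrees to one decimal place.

Polar night requires cos H₀ = −tan φ tan δ ≥ 1, i.e. tan φ tan δ ≤ −1.
The boundary is |tan φ| · |tan δ| = 1, so |φ| = 90° − |δ| = 90° − 12.4° = 77.6° in the southern hemisphere.

|φ| = 77.6°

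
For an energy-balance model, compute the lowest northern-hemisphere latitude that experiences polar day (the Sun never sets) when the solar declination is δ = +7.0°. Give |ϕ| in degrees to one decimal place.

Polar day requires cos h₀ = −tan ϕ tan δ ≤ −1, i.e. tan ϕ tan δ ≥ 1.
The boundary is |tan ϕ| · |tan δ| = 1, so |ϕ| = 90° − |δ| = 90° − 7.0° = 83.0° in the northern hemisphere.

|ϕ| = 83.0°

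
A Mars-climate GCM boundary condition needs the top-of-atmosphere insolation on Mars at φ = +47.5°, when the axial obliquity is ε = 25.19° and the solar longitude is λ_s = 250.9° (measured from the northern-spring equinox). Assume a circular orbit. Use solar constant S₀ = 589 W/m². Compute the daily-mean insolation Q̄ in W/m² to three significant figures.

Solar declination: sin δ = sin ε · sin λ_s = sin 25.19° × sin 250.9° = -0.40219, so δ = -23.715°.
cos H₀ = −tan(+47.5°) tan(-23.715°) = 0.4794, H₀ = 1.0708 rad.
Bracket: H₀ sin φ sin δ + cos φ cos δ sin H₀ = 1.0708×0.73728×-0.40219 + 0.67559×0.91556×0.87760 = -0.317521 + 0.542833 = 0.225312.
Q̄ = (S₀/π) × [bracket] = (589/π) × 0.225312 = 42.24 W/m².

Q̄ ≈ 42.2 W/m²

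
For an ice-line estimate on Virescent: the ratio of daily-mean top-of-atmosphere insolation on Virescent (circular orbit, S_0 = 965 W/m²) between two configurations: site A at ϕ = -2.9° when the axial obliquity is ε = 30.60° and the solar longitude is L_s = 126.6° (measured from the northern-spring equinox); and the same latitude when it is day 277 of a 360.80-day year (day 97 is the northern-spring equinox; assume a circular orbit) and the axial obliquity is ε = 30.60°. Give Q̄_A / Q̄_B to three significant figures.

Q̄_A / Q̄_B ≈ 0.881

— Configuration A (ϕ=-2.9°):
Solar declination: sin δ = sin ε · sin L_s = sin 30.60° × sin 126.6° = 0.40867, so δ = +24.121°.
cos h₀ = −tan(-2.9°) tan(+24.121°) = 0.0227, h₀ = 1.5481 rad.
Bracket: h₀ sin ϕ sin δ + cos ϕ cos δ sin h₀ = 1.5481×-0.05059×0.40867 + 0.99872×0.91268×0.99974 = -0.032006 + 0.911275 = 0.879269.
Q̄ = (S_0/π) × [bracket] = (965/π) × 0.879269 = 270.08 W/m².
— Configuration B (ϕ=-2.9°):
Solar longitude: L_s = 360° × (277 − 97)/360.80 = 179.601°.
sin δ = sin 30.60° × sin 179.601° = 0.00355, so δ = +0.203°.
cos h₀ = −tan(-2.9°) tan(+0.203°) = 0.0002, h₀ = 1.5706 rad.
Bracket: h₀ sin ϕ sin δ + cos ϕ cos δ sin h₀ = 1.5706×-0.05059×0.00355 + 0.99872×0.99999×1.00000 = -0.000282 + 0.998710 = 0.998428.
Q̄ = (S_0/π) × [bracket] = (965/π) × 0.998428 = 306.69 W/m².
Ratio Q̄_A / Q̄_B = 270.08 / 306.69 = 0.8806.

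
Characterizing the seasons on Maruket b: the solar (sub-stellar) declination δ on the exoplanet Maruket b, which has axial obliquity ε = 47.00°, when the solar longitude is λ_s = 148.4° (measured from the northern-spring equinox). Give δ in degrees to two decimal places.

δ = +22.53°

sin δ = sin ε · sin λ_s = sin 47.00° × sin 148.4° = 0.383219.
δ = arcsin(0.383219) = +22.53°.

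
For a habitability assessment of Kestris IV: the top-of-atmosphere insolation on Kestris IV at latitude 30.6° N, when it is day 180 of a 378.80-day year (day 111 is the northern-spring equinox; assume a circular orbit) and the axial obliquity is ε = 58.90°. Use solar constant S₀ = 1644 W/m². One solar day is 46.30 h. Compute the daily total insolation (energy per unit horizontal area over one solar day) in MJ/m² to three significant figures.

115 MJ/m²

Solar longitude: λ_s = 360° × (180 − 111)/378.80 = 65.576°.
sin δ = sin 58.90° × sin 65.576° = 0.77964, so δ = +51.227°.
cos H₀ = −tan(+30.6°) tan(+51.227°) = -0.7363, H₀ = 2.3983 rad.
Bracket: H₀ sin φ sin δ + cos φ cos δ sin H₀ = 2.3983×0.50904×0.77964 + 0.86074×0.62623×0.67669 = 0.951808 + 0.364750 = 1.316558.
Q̄ = (S₀/π) × [bracket] = (1644/π) × 1.316558 = 688.96 W/m².
Daily total = Q̄ × 46.30 h × 3600 s/h = 688.96 × 46.30 × 3600 / 10⁶ = 114.8 MJ/m².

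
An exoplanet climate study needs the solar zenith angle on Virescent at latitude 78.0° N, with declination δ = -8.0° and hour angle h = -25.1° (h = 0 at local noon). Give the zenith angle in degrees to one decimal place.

θ_z = 87.1°

cos θ_z = sin φ sin δ + cos φ cos δ cos h = -0.136132 + 0.186446 = 0.050314.
θ_z = arccos(0.050314) = 87.1°.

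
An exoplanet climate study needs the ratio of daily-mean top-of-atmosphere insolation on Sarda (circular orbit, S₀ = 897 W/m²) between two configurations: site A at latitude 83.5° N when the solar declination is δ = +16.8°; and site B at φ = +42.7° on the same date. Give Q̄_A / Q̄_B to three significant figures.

— Configuration A (φ=+83.5°):
cos H₀ = −tan(+83.5°) tan(+16.800°) = -2.6499 ≤ −1 ⇒ polar day, H₀ = π.
Bracket: H₀ sin φ sin δ + cos φ cos δ sin H₀ = 3.1416×0.99357×0.28903 + 0.11320×0.95732×0.00000 = 0.902178 + 0.000000 = 0.902178.
Q̄ = (S₀/π) × [bracket] = (897/π) × 0.902178 = 257.59 W/m².
— Configuration B (φ=+42.7°):
cos H₀ = −tan(+42.7°) tan(+16.800°) = -0.2786, H₀ = 1.8531 rad.
Bracket: H₀ sin φ sin δ + cos φ cos δ sin H₀ = 1.8531×0.67816×0.28903 + 0.73491×0.95732×0.96041 = 0.363224 + 0.675691 = 1.038915.
Q̄ = (S₀/π) × [bracket] = (897/π) × 1.038915 = 296.64 W/m².
Ratio Q̄_A / Q̄_B = 257.59 / 296.64 = 0.8684.

Q̄_A / Q̄_B ≈ 0.868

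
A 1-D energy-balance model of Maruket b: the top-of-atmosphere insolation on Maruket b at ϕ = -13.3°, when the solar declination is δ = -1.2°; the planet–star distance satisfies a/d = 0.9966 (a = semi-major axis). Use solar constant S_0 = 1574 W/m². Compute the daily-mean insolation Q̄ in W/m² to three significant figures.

cos h₀ = −tan(-13.3°) tan(-1.200°) = -0.0050, h₀ = 1.5757 rad.
Bracket: h₀ sin ϕ sin δ + cos ϕ cos δ sin h₀ = 1.5757×-0.23005×-0.02094 + 0.97318×0.99978×0.99999 = 0.007591 + 0.972956 = 0.980547.
Inverse-square distance factor (a/d)² = 0.9966² = 0.993212.
Q̄ = (S_0/π) × 0.993212 × [bracket] = (1574/π) × 0.993212 × 0.980547 = 487.9 W/m².

Q̄ ≈ 488 W/m²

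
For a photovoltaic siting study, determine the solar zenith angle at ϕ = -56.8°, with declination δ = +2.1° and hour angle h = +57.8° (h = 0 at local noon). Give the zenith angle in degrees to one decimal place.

θ_z = 74.9°

cos θ_z = sin ϕ sin δ + cos ϕ cos δ cos h = -0.030662 + 0.291587 = 0.260925.
θ_z = arccos(0.260925) = 74.9°.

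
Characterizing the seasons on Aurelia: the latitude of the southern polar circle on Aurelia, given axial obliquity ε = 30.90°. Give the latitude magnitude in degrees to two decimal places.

59.10°

The polar circle is the lowest latitude that experiences at least one full rotation of continuous darkness at the northern-summer solstice; it lies at |φ| = 90° − ε = 90° − 30.90° = 59.10°.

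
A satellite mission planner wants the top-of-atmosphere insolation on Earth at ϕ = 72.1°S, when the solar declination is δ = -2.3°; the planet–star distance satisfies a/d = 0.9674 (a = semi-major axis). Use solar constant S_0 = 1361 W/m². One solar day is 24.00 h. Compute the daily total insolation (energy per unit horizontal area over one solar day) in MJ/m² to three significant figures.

12.9 MJ/m²

cos h₀ = −tan(-72.1°) tan(-2.300°) = -0.1244, h₀ = 1.6955 rad.
Bracket: h₀ sin ϕ sin δ + cos ϕ cos δ sin h₀ = 1.6955×-0.95159×-0.04013 + 0.30736×0.99919×0.99224 = 0.064747 + 0.304728 = 0.369475.
Inverse-square distance factor (a/d)² = 0.9674² = 0.935863.
Q̄ = (S_0/π) × 0.935863 × [bracket] = (1361/π) × 0.935863 × 0.369475 = 149.80 W/m².
Daily total = Q̄ × 24.00 h × 3600 s/h = 149.80 × 24.00 × 3600 / 10⁶ = 12.94 MJ/m².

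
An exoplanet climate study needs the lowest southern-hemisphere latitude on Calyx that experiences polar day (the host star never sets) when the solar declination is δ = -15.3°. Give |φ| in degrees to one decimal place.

Polar day requires cos H₀ = −tan φ tan δ ≤ −1, i.e. tan φ tan δ ≥ 1.
The boundary is |tan φ| · |tan δ| = 1, so |φ| = 90° − |δ| = 90° − 15.3° = 74.7° in the southern hemisphere.

|φ| = 74.7°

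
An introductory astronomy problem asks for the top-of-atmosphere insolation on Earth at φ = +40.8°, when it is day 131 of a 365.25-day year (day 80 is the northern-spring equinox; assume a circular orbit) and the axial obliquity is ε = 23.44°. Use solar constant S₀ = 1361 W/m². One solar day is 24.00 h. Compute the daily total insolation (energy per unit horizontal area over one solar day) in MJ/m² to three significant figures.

39.8 MJ/m²

Solar longitude: λ_s = 360° × (131 − 80)/365.25 = 50.267°.
sin δ = sin 23.44° × sin 50.267° = 0.30591, so δ = +17.813°.
cos H₀ = −tan(+40.8°) tan(+17.813°) = -0.2774, H₀ = 1.8518 rad.
Bracket: H₀ sin φ sin δ + cos φ cos δ sin H₀ = 1.8518×0.65342×0.30591 + 0.75700×0.95206×0.96077 = 0.370152 + 0.692436 = 1.062588.
Q̄ = (S₀/π) × [bracket] = (1361/π) × 1.062588 = 460.33 W/m².
Daily total = Q̄ × 24.00 h × 3600 s/h = 460.33 × 24.00 × 3600 / 10⁶ = 39.77 MJ/m².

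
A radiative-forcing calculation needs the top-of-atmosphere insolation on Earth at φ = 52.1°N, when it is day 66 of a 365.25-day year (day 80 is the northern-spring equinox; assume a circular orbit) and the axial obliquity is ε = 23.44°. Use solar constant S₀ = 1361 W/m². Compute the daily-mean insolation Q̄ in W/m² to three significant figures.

Q̄ ≈ 216 W/m²

Solar longitude: λ_s = 360° × (66 − 80)/365.25 = -13.799°, i.e. -13.799° + 360° = 346.201°.
sin δ = sin 23.44° × sin 346.201° = -0.09488, so δ = -5.444°.
cos H₀ = −tan(+52.1°) tan(-5.444°) = 0.1224, H₀ = 1.4481 rad.
Bracket: H₀ sin φ sin δ + cos φ cos δ sin H₀ = 1.4481×0.78908×-0.09488 + 0.61429×0.99549×0.99248 = -0.108416 + 0.606921 = 0.498505.
Q̄ = (S₀/π) × [bracket] = (1361/π) × 0.498505 = 216.0 W/m².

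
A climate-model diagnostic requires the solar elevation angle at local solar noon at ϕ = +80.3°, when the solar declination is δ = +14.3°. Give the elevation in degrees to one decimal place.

At local noon the hour angle is zero, so the zenith angle equals |ϕ − δ| = |+80.3° − (+14.300°)| = 66.000°.
Elevation = 90° − 66.000° = 24.0°.

24.0°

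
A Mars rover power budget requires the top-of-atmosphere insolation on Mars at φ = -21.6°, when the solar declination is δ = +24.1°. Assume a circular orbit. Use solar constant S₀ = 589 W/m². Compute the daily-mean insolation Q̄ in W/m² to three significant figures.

Q̄ ≈ 117 W/m²

cos H₀ = −tan(-21.6°) tan(+24.100°) = 0.1771, H₀ = 1.3927 rad.
Bracket: H₀ sin φ sin δ + cos φ cos δ sin H₀ = 1.3927×-0.36812×0.40833 + 0.92978×0.91283×0.98419 = -0.209343 + 0.835313 = 0.625970.
Q̄ = (S₀/π) × [bracket] = (589/π) × 0.625970 = 117.4 W/m².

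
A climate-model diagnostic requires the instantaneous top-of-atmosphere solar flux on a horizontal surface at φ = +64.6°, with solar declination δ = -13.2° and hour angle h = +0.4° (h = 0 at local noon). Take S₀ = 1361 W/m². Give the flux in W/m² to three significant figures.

cos θ_z = sin φ sin δ + cos φ cos δ cos h = -0.206277 + 0.417592 = 0.211315.
Flux = S₀ · cos θ_z = 1361 × 0.211315 = 287.6 W/m².

288 W/m²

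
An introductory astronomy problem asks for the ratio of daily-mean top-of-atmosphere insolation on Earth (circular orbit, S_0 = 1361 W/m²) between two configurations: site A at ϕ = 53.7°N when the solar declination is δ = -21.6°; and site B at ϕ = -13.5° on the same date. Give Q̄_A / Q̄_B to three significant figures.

— Configuration A (ϕ=+53.7°):
cos h₀ = −tan(+53.7°) tan(-21.600°) = 0.5390, h₀ = 1.0016 rad.
Bracket: h₀ sin ϕ sin δ + cos ϕ cos δ sin h₀ = 1.0016×0.80593×-0.36812 + 0.59201×0.92978×0.84231 = -0.297154 + 0.463640 = 0.166486.
Q̄ = (S_0/π) × [bracket] = (1361/π) × 0.166486 = 72.125 W/m².
— Configuration B (ϕ=-13.5°):
cos h₀ = −tan(-13.5°) tan(-21.600°) = -0.0951, h₀ = 1.6660 rad.
Bracket: h₀ sin ϕ sin δ + cos ϕ cos δ sin h₀ = 1.6660×-0.23345×-0.36812 + 0.97237×0.92978×0.99547 = 0.143172 + 0.899995 = 1.043167.
Q̄ = (S_0/π) × [bracket] = (1361/π) × 1.043167 = 451.92 W/m².
Ratio Q̄_A / Q̄_B = 72.125 / 451.92 = 0.1596.

Q̄_A / Q̄_B ≈ 0.160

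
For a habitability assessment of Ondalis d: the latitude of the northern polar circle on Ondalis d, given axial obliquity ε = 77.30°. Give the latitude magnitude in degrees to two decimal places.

The polar circle is the lowest latitude that experiences at least one full rotation of continuous daylight at the northern-summer solstice; it lies at |φ| = 90° − ε = 90° − 77.30° = 12.70°.

12.70°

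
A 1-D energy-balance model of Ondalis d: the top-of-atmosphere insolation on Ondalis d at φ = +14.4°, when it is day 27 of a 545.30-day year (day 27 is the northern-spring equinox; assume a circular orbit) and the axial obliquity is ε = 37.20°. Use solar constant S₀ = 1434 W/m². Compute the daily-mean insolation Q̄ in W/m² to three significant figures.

Q̄ ≈ 442 W/m²

Solar longitude: λ_s = 360° × (27 − 27)/545.30 = 0.000°.
sin δ = sin 37.20° × sin 0.000° = 0.00000, so δ = +0.000°.
cos H₀ = −tan(+14.4°) tan(+0.000°) = -0.0000, H₀ = 1.5708 rad.
Bracket: H₀ sin φ sin δ + cos φ cos δ sin H₀ = 1.5708×0.24869×0.00000 + 0.96858×1.00000×1.00000 = 0.000000 + 0.968580 = 0.968580.
Q̄ = (S₀/π) × [bracket] = (1434/π) × 0.968580 = 442.1 W/m².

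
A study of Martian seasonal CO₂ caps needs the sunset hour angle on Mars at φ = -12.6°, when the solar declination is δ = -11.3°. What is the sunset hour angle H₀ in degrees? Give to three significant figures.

H₀ = 92.6°

cos H₀ = −tan φ · tan δ = −tan(-12.6°) × tan(-11.300°) = -0.0447, so H₀ = 1.6155 rad = 92.56°.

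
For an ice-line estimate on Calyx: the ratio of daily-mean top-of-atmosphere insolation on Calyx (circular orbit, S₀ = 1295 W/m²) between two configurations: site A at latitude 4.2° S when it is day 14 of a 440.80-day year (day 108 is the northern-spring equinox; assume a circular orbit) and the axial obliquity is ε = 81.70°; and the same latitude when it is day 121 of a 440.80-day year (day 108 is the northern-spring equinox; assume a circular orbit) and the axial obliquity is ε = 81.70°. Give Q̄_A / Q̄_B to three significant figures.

Q̄_A / Q̄_B ≈ 0.404

— Configuration A (φ=-4.2°):
Solar longitude: λ_s = 360° × (14 − 108)/440.80 = -76.770°, i.e. -76.770° + 360° = 283.230°.
sin δ = sin 81.70° × sin 283.230° = -0.96326, so δ = -74.421°.
cos H₀ = −tan(-4.2°) tan(-74.421°) = -0.2634, H₀ = 1.8373 rad.
Bracket: H₀ sin φ sin δ + cos φ cos δ sin H₀ = 1.8373×-0.07324×-0.96326 + 0.99731×0.26857×0.96469 = 0.129620 + 0.258390 = 0.388010.
Q̄ = (S₀/π) × [bracket] = (1295/π) × 0.388010 = 159.94 W/m².
— Configuration B (φ=-4.2°):
Solar longitude: λ_s = 360° × (121 − 108)/440.80 = 10.617°.
sin δ = sin 81.70° × sin 10.617° = 0.18231, so δ = +10.505°.
cos H₀ = −tan(-4.2°) tan(+10.505°) = 0.0136, H₀ = 1.5572 rad.
Bracket: H₀ sin φ sin δ + cos φ cos δ sin H₀ = 1.5572×-0.07324×0.18231 + 0.99731×0.98324×0.99991 = -0.020792 + 0.980507 = 0.959715.
Q̄ = (S₀/π) × [bracket] = (1295/π) × 0.959715 = 395.61 W/m².
Ratio Q̄_A / Q̄_B = 159.94 / 395.61 = 0.4043.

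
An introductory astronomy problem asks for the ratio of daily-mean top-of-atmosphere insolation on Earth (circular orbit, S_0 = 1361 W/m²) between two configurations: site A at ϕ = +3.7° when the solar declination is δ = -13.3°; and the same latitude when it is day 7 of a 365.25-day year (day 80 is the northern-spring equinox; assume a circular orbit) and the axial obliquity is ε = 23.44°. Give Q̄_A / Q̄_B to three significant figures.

Q̄_A / Q̄_B ≈ 1.07

— Configuration A (ϕ=+3.7°):
cos h₀ = −tan(+3.7°) tan(-13.300°) = 0.0153, h₀ = 1.5555 rad.
Bracket: h₀ sin ϕ sin δ + cos ϕ cos δ sin h₀ = 1.5555×0.06453×-0.23005 + 0.99792×0.97318×0.99988 = -0.023092 + 0.971039 = 0.947947.
Q̄ = (S_0/π) × [bracket] = (1361/π) × 0.947947 = 410.67 W/m².
— Configuration B (ϕ=+3.7°):
Solar longitude: L_s = 360° × (7 − 80)/365.25 = -71.951°, i.e. -71.951° + 360° = 288.049°.
sin δ = sin 23.44° × sin 288.049° = -0.37821, so δ = -22.223°.
cos h₀ = −tan(+3.7°) tan(-22.223°) = 0.0264, h₀ = 1.5444 rad.
Bracket: h₀ sin ϕ sin δ + cos ϕ cos δ sin h₀ = 1.5444×0.06453×-0.37821 + 0.99792×0.92572×0.99965 = -0.037692 + 0.923471 = 0.885779.
Q̄ = (S_0/π) × [bracket] = (1361/π) × 0.885779 = 383.74 W/m².
Ratio Q̄_A / Q̄_B = 410.67 / 383.74 = 1.070.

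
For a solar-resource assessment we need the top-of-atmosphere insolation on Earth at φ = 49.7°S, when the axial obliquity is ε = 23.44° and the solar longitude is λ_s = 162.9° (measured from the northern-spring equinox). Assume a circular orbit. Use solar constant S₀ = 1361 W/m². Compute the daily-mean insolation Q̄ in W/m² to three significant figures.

Solar declination: sin δ = sin ε · sin λ_s = sin 23.44° × sin 162.9° = 0.11697, so δ = +6.717°.
cos H₀ = −tan(-49.7°) tan(+6.717°) = 0.1389, H₀ = 1.4315 rad.
Bracket: H₀ sin φ sin δ + cos φ cos δ sin H₀ = 1.4315×-0.76267×0.11697 + 0.64679×0.99314×0.99031 = -0.127703 + 0.636129 = 0.508426.
Q̄ = (S₀/π) × [bracket] = (1361/π) × 0.508426 = 220.3 W/m².

Q̄ ≈ 220 W/m²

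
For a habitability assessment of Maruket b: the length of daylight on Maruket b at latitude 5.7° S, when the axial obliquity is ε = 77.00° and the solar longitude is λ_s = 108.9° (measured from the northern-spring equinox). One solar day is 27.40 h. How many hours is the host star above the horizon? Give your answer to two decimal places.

11.61 h

Solar declination: sin δ = sin ε · sin λ_s = sin 77.00° × sin 108.9° = 0.92184, so δ = +67.196°.
cos H₀ = −tan φ · tan δ = −tan(-5.7°) × tan(+67.196°) = 0.2374, so H₀ = 1.3311 rad = 76.27°.
Daylight = 2H₀/(2π) × 27.40 h = (1.3311/π) × 27.40 = 11.61 h.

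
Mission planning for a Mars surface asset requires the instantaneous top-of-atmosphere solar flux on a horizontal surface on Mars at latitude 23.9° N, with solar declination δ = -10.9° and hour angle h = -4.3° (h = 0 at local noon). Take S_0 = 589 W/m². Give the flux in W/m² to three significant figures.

482 W/m²

cos θ_z = sin ϕ sin δ + cos ϕ cos δ cos h = -0.076610 + 0.895233 = 0.818623.
Flux = S_0 · cos θ_z = 589 × 0.818623 = 482.2 W/m².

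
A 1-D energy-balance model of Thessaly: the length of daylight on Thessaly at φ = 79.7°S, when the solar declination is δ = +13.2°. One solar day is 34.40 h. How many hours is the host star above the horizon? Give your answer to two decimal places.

0.00 h

cos H₀ = −tan φ · tan δ = 1.2906 ≥ 1, so the host star never rises (polar night) and H₀ = 0.
Daylight = 2H₀/(2π) × 34.40 h = (0.0000/π) × 34.40 = 0.00 h.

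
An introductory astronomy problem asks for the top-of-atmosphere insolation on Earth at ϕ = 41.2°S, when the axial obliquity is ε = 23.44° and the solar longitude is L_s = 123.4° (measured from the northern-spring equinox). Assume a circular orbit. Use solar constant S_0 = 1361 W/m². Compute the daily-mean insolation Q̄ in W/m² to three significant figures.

Q̄ ≈ 173 W/m²

Solar declination: sin δ = sin ε · sin L_s = sin 23.44° × sin 123.4° = 0.33209, so δ = +19.396°.
cos h₀ = −tan(-41.2°) tan(+19.396°) = 0.3082, h₀ = 1.2575 rad.
Bracket: h₀ sin ϕ sin δ + cos ϕ cos δ sin h₀ = 1.2575×-0.65869×0.33209 + 0.75241×0.94325×0.95132 = -0.275071 + 0.675162 = 0.400091.
Q̄ = (S_0/π) × [bracket] = (1361/π) × 0.400091 = 173.3 W/m².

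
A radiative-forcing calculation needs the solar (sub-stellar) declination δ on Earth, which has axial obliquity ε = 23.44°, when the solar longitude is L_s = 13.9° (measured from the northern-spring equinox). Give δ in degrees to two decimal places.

sin δ = sin ε · sin L_s = sin 23.44° × sin 13.9° = 0.095560.
δ = arcsin(0.095560) = +5.48°.

δ = +5.48°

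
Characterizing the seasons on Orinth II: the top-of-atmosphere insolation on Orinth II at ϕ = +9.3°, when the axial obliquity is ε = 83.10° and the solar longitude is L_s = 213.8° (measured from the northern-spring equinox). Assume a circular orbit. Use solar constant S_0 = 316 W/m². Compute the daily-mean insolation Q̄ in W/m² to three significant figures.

Q̄ ≈ 69.1 W/m²

Solar declination: sin δ = sin ε · sin L_s = sin 83.10° × sin 213.8° = -0.55227, so δ = -33.523°.
cos h₀ = −tan(+9.3°) tan(-33.523°) = 0.1085, h₀ = 1.4621 rad.
Bracket: h₀ sin ϕ sin δ + cos ϕ cos δ sin h₀ = 1.4621×0.16160×-0.55227 + 0.98686×0.83367×0.99410 = -0.130488 + 0.817862 = 0.687374.
Q̄ = (S_0/π) × [bracket] = (316/π) × 0.687374 = 69.14 W/m².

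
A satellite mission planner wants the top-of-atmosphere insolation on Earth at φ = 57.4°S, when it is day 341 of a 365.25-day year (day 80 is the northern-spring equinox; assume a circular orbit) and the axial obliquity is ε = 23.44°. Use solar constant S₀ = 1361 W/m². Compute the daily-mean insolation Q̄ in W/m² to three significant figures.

Solar longitude: λ_s = 360° × (341 − 80)/365.25 = 257.248°.
sin δ = sin 23.44° × sin 257.248° = -0.38798, so δ = -22.829°.
cos H₀ = −tan(-57.4°) tan(-22.829°) = -0.6582, H₀ = 2.2893 rad.
Bracket: H₀ sin φ sin δ + cos φ cos δ sin H₀ = 2.2893×-0.84245×-0.38798 + 0.53877×0.92167×0.75282 = 0.748266 + 0.373826 = 1.122092.
Q̄ = (S₀/π) × [bracket] = (1361/π) × 1.122092 = 486.1 W/m².

Q̄ ≈ 486 W/m²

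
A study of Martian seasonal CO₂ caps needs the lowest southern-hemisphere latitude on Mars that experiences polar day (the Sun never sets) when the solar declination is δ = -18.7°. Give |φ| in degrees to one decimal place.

Polar day requires cos H₀ = −tan φ tan δ ≤ −1, i.e. tan φ tan δ ≥ 1.
The boundary is |tan φ| · |tan δ| = 1, so |φ| = 90° − |δ| = 90° − 18.7° = 71.3° in the southern hemisphere.

|φ| = 71.3°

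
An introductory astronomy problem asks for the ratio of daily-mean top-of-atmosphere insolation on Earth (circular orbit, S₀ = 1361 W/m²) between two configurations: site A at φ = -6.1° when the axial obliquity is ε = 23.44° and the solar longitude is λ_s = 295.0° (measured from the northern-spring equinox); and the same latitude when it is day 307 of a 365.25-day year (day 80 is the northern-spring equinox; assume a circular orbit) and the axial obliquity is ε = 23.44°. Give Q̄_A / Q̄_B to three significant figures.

Q̄_A / Q̄_B ≈ 0.986

— Configuration A (φ=-6.1°):
Solar declination: sin δ = sin ε · sin λ_s = sin 23.44° × sin 295.0° = -0.36052, so δ = -21.132°.
cos H₀ = −tan(-6.1°) tan(-21.132°) = -0.0413, H₀ = 1.6121 rad.
Bracket: H₀ sin φ sin δ + cos φ cos δ sin H₀ = 1.6121×-0.10626×-0.36052 + 0.99434×0.93275×0.99915 = 0.061758 + 0.926682 = 0.988440.
Q̄ = (S₀/π) × [bracket] = (1361/π) × 0.988440 = 428.21 W/m².
— Configuration B (φ=-6.1°):
Solar longitude: λ_s = 360° × (307 − 80)/365.25 = 223.737°.
sin δ = sin 23.44° × sin 223.737° = -0.27501, so δ = -15.963°.
cos H₀ = −tan(-6.1°) tan(-15.963°) = -0.0306, H₀ = 1.6014 rad.
Bracket: H₀ sin φ sin δ + cos φ cos δ sin H₀ = 1.6014×-0.10626×-0.27501 + 0.99434×0.96144×0.99953 = 0.046797 + 0.955549 = 1.002346.
Q̄ = (S₀/π) × [bracket] = (1361/π) × 1.002346 = 434.24 W/m².
Ratio Q̄_A / Q̄_B = 428.21 / 434.24 = 0.9861.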